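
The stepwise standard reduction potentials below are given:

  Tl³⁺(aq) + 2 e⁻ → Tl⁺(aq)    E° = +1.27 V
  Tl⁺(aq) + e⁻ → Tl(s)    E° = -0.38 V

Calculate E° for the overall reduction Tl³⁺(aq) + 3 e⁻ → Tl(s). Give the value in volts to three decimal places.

Standard free energies of sequential steps add: ΔG°₃ = ΔG°₁ + ΔG°₂, so n₃E°₃ = n₁E°₁ + n₂E°₂.
E°₃ = (2×+1.27 + 1×-0.38) / 3 = (+2.160) / 3 = +0.720 V.

+0.720 V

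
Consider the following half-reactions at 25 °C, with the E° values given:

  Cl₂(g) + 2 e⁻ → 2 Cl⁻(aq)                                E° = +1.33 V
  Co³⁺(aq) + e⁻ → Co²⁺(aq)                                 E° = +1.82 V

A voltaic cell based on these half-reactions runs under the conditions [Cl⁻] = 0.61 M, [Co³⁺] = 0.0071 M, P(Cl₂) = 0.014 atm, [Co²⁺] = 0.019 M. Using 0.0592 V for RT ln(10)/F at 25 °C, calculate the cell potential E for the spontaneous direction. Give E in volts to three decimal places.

Co³⁺/Co²⁺ is the cathode (higher E°), Cl₂/Cl⁻ the anode: E°cell = +1.82 − (+1.33) = +0.49 V, n = 2.
Overall: 2 Co³⁺(aq) + 2 Cl⁻(aq) → 2 Co²⁺(aq) + Cl₂(g)
Q = [Co²⁺]^2·P(Cl₂) / ([Co³⁺]^2·[Cl⁻]^2); log Q = -0.570.
E = E° − (0.0592/n) log Q = +0.49 − (0.0592/2)(-0.570) = +0.507 V.

+0.507 V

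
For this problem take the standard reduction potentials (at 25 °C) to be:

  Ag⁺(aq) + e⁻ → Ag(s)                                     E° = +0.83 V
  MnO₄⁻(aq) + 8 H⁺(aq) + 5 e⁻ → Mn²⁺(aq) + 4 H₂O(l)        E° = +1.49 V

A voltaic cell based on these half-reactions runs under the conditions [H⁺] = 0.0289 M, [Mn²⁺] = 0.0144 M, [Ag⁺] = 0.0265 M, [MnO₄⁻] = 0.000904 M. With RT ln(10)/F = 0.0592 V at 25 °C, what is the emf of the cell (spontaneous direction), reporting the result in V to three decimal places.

+0.593 V

MnO₄⁻/Mn²⁺ is the cathode (higher E°), Ag⁺/Ag the anode: E°cell = +1.49 − (+0.83) = +0.66 V, n = 5.
Overall: MnO₄⁻(aq) + 8 H⁺(aq) + 5 Ag(s) → Mn²⁺(aq) + 4 H₂O(l) + 5 Ag⁺(aq)
Q = [Mn²⁺]·[Ag⁺]^5 / ([MnO₄⁻]·[H⁺]^8); log Q = 5.631.
E = E° − (0.0592/n) log Q = +0.66 − (0.0592/5)(5.631) = +0.593 V.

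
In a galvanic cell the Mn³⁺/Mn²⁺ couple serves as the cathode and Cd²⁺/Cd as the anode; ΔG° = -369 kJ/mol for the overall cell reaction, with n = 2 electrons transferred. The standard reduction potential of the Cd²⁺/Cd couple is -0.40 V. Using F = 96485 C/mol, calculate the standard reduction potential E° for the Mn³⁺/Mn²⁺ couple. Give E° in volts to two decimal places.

E°cell = −ΔG°/(nF) = −(-369×10³)/((2)(96485)) = +1.912 V.
Since Mn³⁺/Mn²⁺ is the cathode and Cd²⁺/Cd the anode, E°cell = E°(Mn³⁺/Mn²⁺) − E°(Cd²⁺/Cd).
So E°(Mn³⁺/Mn²⁺) = E°cell + E°(Cd²⁺/Cd) = +1.912 + (-0.40) = +1.51 V.

+1.51 V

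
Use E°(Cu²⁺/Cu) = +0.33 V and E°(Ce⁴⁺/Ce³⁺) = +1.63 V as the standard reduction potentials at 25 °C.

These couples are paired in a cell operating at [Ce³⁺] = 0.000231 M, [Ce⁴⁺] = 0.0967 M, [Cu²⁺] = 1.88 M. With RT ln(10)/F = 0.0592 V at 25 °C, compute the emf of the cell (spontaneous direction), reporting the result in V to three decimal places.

Ce⁴⁺/Ce³⁺ is the cathode (higher E°), Cu²⁺/Cu the anode: E°cell = +1.63 − (+0.33) = +1.30 V, n = 2.
Overall: 2 Ce⁴⁺(aq) + Cu(s) → 2 Ce³⁺(aq) + Cu²⁺(aq)
Q = [Ce³⁺]^2·[Cu²⁺] / ([Ce⁴⁺]^2); log Q = -4.969.
E = E° − (0.0592/n) log Q = +1.30 − (0.0592/2)(-4.969) = +1.447 V.

+1.447 V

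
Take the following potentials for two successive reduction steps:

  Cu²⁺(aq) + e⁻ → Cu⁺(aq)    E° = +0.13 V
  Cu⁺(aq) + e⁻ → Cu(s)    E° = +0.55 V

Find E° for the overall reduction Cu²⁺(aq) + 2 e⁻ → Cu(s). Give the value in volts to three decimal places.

+0.340 V

Standard free energies of sequential steps add: ΔG°₃ = ΔG°₁ + ΔG°₂, so n₃E°₃ = n₁E°₁ + n₂E°₂.
E°₃ = (1×+0.13 + 1×+0.55) / 2 = (+0.680) / 2 = +0.340 V.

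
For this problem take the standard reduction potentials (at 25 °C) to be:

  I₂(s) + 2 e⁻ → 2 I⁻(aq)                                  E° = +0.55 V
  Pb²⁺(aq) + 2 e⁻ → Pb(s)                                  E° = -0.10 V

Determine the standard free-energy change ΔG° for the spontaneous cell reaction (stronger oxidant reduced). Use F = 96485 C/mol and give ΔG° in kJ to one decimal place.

-125.4 kJ

I₂/I⁻ (E° = +0.55 V) is the cathode; Pb²⁺/Pb (E° = -0.10 V) is the anode, so E°cell = +0.65 V.
Balancing electrons gives n = 2 (lcm of 2 and 2).
ΔG° = −nFE° = −(2)(96485)(+0.65) = -125,430 J = -125.4 kJ.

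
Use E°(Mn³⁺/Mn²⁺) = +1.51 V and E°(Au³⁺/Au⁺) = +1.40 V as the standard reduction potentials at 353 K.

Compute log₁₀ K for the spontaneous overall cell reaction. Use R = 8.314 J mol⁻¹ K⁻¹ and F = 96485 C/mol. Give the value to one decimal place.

3.1

Cathode: Mn³⁺/Mn²⁺; anode: Au³⁺/Au⁺. E°cell = (+1.51) − (+1.40) = +0.11 V, with n = 2.
ΔG° = −nFE° = −RT ln K, so ln K = nFE°/(RT) = (2)(96485)(+0.11) / ((8.314)(353)) = 7.233.
log₁₀ K = 7.233 / ln 10 = 3.1.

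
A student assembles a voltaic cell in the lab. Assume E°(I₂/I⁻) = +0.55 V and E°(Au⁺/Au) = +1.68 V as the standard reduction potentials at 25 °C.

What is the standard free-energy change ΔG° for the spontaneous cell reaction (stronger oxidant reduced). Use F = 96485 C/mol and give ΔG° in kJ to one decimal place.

-218.1 kJ

Au⁺/Au (E° = +1.68 V) is the cathode; I₂/I⁻ (E° = +0.55 V) is the anode, so E°cell = +1.13 V.
Balancing electrons gives n = 2 (lcm of 1 and 2).
ΔG° = −nFE° = −(2)(96485)(+1.13) = -218,056 J = -218.1 kJ.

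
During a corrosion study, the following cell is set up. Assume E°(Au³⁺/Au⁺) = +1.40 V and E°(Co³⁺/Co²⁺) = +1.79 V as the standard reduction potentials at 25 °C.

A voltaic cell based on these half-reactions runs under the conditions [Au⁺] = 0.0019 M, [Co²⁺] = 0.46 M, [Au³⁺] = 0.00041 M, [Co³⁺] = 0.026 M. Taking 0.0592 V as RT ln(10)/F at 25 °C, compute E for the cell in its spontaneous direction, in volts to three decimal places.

+0.336 V

Co³⁺/Co²⁺ is the cathode (higher E°), Au³⁺/Au⁺ the anode: E°cell = +1.79 − (+1.40) = +0.39 V, n = 2.
Overall: 2 Co³⁺(aq) + Au⁺(aq) → 2 Co²⁺(aq) + Au³⁺(aq)
Q = [Co²⁺]^2·[Au³⁺] / ([Co³⁺]^2·[Au⁺]); log Q = 1.830.
E = E° − (0.0592/n) log Q = +0.39 − (0.0592/2)(1.830) = +0.336 V.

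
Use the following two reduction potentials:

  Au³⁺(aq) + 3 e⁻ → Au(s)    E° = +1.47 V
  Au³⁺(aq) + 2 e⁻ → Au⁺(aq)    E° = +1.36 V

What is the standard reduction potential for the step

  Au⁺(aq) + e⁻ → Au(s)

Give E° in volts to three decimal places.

Sequential free energies add, so n₃E°₃ = n₁E°₁ + n₂E°₂.
With n₃ = 3, and the known step contributing 2×(+1.36) V, the unknown satisfies 1·E° = 3×(+1.47) − 2×(+1.36) = +1.690.
E° = +1.690 / 1 = +1.690 V.

+1.690 V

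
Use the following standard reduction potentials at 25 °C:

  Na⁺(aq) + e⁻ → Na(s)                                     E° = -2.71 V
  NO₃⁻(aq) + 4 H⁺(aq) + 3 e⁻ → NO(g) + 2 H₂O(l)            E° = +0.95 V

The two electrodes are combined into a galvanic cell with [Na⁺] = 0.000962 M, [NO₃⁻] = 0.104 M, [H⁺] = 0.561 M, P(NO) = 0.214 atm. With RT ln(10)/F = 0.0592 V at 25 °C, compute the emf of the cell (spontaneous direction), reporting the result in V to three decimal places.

NO₃⁻/NO is the cathode (higher E°), Na⁺/Na the anode: E°cell = +0.95 − (-2.71) = +3.66 V, n = 3.
Overall: NO₃⁻(aq) + 4 H⁺(aq) + 3 Na(s) → NO(g) + 2 H₂O(l) + 3 Na⁺(aq)
Q = P(NO)·[Na⁺]^3 / ([NO₃⁻]·[H⁺]^4); log Q = -7.733.
E = E° − (0.0592/n) log Q = +3.66 − (0.0592/3)(-7.733) = +3.813 V.

+3.813 V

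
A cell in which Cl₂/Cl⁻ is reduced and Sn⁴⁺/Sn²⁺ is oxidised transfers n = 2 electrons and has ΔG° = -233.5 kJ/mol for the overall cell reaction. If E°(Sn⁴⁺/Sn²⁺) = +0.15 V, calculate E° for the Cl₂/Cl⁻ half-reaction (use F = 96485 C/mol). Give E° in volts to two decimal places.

E°cell = −ΔG°/(nF) = −(-233.5×10³)/((2)(96485)) = +1.210 V.
Since Cl₂/Cl⁻ is the cathode and Sn⁴⁺/Sn²⁺ the anode, E°cell = E°(Cl₂/Cl⁻) − E°(Sn⁴⁺/Sn²⁺).
So E°(Cl₂/Cl⁻) = E°cell + E°(Sn⁴⁺/Sn²⁺) = +1.210 + (+0.15) = +1.36 V.

+1.36 V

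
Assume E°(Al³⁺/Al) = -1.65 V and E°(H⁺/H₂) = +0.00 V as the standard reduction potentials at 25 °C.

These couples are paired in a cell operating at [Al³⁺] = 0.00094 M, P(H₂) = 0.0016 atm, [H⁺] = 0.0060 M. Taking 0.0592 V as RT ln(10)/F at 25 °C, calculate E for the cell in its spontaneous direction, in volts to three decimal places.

H⁺/H₂ is the cathode (higher E°), Al³⁺/Al the anode: E°cell = +0.00 − (-1.65) = +1.65 V, n = 6.
Overall: 6 H⁺(aq) + 2 Al(s) → 3 H₂(g) + 2 Al³⁺(aq)
Q = P(H₂)^3·[Al³⁺]^2 / ([H⁺]^6); log Q = -1.110.
E = E° − (0.0592/n) log Q = +1.65 − (0.0592/6)(-1.110) = +1.661 V.

+1.661 V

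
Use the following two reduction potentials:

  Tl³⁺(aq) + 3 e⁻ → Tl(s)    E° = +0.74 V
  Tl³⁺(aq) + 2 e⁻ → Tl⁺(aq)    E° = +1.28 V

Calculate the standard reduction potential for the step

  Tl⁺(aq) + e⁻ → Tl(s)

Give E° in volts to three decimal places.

Sequential free energies add, so n₃E°₃ = n₁E°₁ + n₂E°₂.
With n₃ = 3, and the known step contributing 2×(+1.28) V, the unknown satisfies 1·E° = 3×(+0.74) − 2×(+1.28) = -0.340.
E° = -0.340 / 1 = -0.340 V.

-0.340 V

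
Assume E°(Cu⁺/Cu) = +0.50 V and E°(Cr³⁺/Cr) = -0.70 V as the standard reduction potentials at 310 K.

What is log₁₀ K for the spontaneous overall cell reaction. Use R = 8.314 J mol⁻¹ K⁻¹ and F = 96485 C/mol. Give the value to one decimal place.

58.5

Cathode: Cu⁺/Cu; anode: Cr³⁺/Cr. E°cell = (+0.50) − (-0.70) = +1.20 V, with n = 3.
ΔG° = −nFE° = −RT ln K, so ln K = nFE°/(RT) = (3)(96485)(+1.20) / ((8.314)(310)) = 134.769.
log₁₀ K = 134.769 / ln 10 = 58.5.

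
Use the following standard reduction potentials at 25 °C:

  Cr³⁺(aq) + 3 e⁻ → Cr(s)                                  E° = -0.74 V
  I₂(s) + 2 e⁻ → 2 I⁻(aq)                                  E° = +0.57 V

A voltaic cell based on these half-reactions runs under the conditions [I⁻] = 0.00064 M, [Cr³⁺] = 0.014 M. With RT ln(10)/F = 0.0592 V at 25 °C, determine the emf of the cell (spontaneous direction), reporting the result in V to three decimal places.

+1.536 V

I₂/I⁻ is the cathode (higher E°), Cr³⁺/Cr the anode: E°cell = +0.57 − (-0.74) = +1.31 V, n = 6.
Overall: 3 I₂(s) + 2 Cr(s) → 6 I⁻(aq) + 2 Cr³⁺(aq)
Q = [I⁻]^6·[Cr³⁺]^2; log Q = -22.871.
E = E° − (0.0592/n) log Q = +1.31 − (0.0592/6)(-22.871) = +1.536 V.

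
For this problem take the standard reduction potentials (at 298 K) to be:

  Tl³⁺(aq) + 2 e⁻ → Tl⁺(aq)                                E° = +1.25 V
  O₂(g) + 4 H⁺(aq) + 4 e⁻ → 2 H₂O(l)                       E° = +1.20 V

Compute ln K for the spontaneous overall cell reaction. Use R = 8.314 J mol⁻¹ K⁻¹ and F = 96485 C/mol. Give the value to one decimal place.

7.8

Cathode: Tl³⁺/Tl⁺; anode: O₂/H₂O. E°cell = (+1.25) − (+1.20) = +0.05 V, with n = 4.
ΔG° = −nFE° = −RT ln K, so ln K = nFE°/(RT) = (4)(96485)(+0.05) / ((8.314)(298)) = 7.789.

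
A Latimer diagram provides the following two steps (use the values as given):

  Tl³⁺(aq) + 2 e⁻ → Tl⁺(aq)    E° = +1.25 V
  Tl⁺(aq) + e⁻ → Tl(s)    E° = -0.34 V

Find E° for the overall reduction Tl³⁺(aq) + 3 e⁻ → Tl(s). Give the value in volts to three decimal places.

Since ΔG° = −nFE° is additive over sequential reductions, n₃E°₃ = n₁E°₁ + n₂E°₂.
E°₃ = (2×+1.25 + 1×-0.34) / 3 = (+2.160) / 3 = +0.720 V.

+0.720 V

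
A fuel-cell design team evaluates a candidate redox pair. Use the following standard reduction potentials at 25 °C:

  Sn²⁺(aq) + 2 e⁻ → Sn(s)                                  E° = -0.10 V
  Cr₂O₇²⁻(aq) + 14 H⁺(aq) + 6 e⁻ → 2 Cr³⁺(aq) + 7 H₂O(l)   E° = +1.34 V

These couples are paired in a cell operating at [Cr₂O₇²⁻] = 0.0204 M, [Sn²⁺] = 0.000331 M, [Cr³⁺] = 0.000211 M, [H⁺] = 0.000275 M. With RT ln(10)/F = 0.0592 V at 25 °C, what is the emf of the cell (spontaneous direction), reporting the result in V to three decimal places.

+1.107 V

Cr₂O₇²⁻/Cr³⁺ is the cathode (higher E°), Sn²⁺/Sn the anode: E°cell = +1.34 − (-0.10) = +1.44 V, n = 6.
Overall: Cr₂O₇²⁻(aq) + 14 H⁺(aq) + 3 Sn(s) → 2 Cr³⁺(aq) + 7 H₂O(l) + 3 Sn²⁺(aq)
Q = [Cr³⁺]^2·[Sn²⁺]^3 / ([Cr₂O₇²⁻]·[H⁺]^14); log Q = 33.748.
E = E° − (0.0592/n) log Q = +1.44 − (0.0592/6)(33.748) = +1.107 V.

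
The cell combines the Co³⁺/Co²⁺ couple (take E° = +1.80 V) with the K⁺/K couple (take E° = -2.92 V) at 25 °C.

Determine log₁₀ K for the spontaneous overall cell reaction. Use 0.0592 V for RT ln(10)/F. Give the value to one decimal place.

79.7

Cathode: Co³⁺/Co²⁺; anode: K⁺/K. E°cell = +4.72 V, n = 1.
log K = nE°cell / 0.0592 = (1)(+4.72) / 0.0592 = 79.7.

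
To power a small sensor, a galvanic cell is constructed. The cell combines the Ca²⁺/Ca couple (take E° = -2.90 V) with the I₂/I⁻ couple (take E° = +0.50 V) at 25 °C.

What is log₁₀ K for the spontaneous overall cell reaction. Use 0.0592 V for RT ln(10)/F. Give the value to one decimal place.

Cathode: I₂/I⁻; anode: Ca²⁺/Ca. E°cell = +3.40 V, n = 2.
log K = nE°cell / 0.0592 = (2)(+3.40) / 0.0592 = 114.9.

114.9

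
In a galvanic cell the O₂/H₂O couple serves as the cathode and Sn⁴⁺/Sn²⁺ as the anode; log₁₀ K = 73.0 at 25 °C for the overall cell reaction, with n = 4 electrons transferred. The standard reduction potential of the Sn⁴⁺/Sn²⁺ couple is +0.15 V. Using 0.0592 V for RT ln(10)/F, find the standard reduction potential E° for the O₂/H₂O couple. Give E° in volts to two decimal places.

E°cell = (0.0592/n)·log K = (0.0592/4)(73.0) = +1.080 V.
Since O₂/H₂O is the cathode and Sn⁴⁺/Sn²⁺ the anode, E°cell = E°(O₂/H₂O) − E°(Sn⁴⁺/Sn²⁺).
So E°(O₂/H₂O) = E°cell + E°(Sn⁴⁺/Sn²⁺) = +1.080 + (+0.15) = +1.23 V.

+1.23 V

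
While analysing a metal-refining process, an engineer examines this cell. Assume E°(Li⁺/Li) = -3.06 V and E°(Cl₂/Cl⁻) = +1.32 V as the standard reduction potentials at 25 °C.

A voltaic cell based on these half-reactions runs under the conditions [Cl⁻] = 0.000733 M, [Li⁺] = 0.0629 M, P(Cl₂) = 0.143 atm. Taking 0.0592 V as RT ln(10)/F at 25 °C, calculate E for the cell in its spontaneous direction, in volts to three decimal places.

+4.612 V

Cl₂/Cl⁻ is the cathode (higher E°), Li⁺/Li the anode: E°cell = +1.32 − (-3.06) = +4.38 V, n = 2.
Overall: Cl₂(g) + 2 Li(s) → 2 Cl⁻(aq) + 2 Li⁺(aq)
Q = [Cl⁻]^2·[Li⁺]^2 / (P(Cl₂)); log Q = -7.828.
E = E° − (0.0592/n) log Q = +4.38 − (0.0592/2)(-7.828) = +4.612 V.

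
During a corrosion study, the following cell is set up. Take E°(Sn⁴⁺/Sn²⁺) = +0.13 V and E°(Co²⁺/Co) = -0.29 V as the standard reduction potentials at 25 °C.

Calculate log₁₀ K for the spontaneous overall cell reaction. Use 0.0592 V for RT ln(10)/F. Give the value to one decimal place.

14.2

Cathode: Sn⁴⁺/Sn²⁺; anode: Co²⁺/Co. E°cell = +0.42 V, n = 2.
log K = nE°cell / 0.0592 = (2)(+0.42) / 0.0592 = 14.2.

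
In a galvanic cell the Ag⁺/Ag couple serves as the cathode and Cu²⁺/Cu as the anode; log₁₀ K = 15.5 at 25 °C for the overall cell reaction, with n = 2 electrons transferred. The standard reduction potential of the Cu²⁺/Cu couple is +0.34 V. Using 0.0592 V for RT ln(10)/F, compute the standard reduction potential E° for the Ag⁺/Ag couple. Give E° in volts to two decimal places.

E°cell = (0.0592/n)·log K = (0.0592/2)(15.5) = +0.459 V.
Since Ag⁺/Ag is the cathode and Cu²⁺/Cu the anode, E°cell = E°(Ag⁺/Ag) − E°(Cu²⁺/Cu).
So E°(Ag⁺/Ag) = E°cell + E°(Cu²⁺/Cu) = +0.459 + (+0.34) = +0.80 V.

+0.80 V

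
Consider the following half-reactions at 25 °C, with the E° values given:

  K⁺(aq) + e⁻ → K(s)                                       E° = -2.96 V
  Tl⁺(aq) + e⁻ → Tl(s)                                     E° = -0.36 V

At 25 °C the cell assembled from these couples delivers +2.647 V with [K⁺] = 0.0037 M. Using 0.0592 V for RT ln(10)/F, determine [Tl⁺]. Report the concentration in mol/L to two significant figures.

Tl⁺/Tl is the cathode, K⁺/K the anode: E°cell = +2.60 V, n = 1.
Overall reaction: Tl⁺(aq) + K(s) → Tl(s) + K⁺(aq); Q = [K⁺]^1/[Tl⁺]^1.
From E = E° − (0.0592/n) log Q: log Q = (E° − E)·n/0.0592 = (+2.60 − (+2.647))·1/0.0592 = -0.7939.
So 1·log[Tl⁺] = 1·log(0.0037) − log Q = -2.4318 − (-0.7939) = -1.6379; [Tl⁺] = 10^(-1.6379) ≈ 0.023 M.

0.023 M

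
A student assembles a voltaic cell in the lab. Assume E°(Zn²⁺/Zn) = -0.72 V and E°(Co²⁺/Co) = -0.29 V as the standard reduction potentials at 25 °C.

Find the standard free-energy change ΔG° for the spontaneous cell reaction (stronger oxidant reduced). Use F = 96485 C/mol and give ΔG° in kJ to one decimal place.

-83.0 kJ

Co²⁺/Co (E° = -0.29 V) is the cathode; Zn²⁺/Zn (E° = -0.72 V) is the anode, so E°cell = +0.43 V.
Balancing electrons gives n = 2 (lcm of 2 and 2).
ΔG° = −nFE° = −(2)(96485)(+0.43) = -82,977 J = -83.0 kJ.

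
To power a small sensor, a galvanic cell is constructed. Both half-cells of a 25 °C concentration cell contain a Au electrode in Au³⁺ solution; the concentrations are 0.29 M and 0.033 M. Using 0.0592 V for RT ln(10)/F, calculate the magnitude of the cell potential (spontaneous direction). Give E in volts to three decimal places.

For a concentration cell E°cell = 0. The 0.29 M side is the cathode (reduction is favoured where [Au³⁺] is higher).
With n = 3, E = −(0.0592/3) log([Au³⁺]ₐₙ/[Au³⁺]꜀ₐₜ) = −(0.0592/3) log(0.033/0.29) = −(0.0592/3)(-0.944) = +0.019 V.

+0.019 V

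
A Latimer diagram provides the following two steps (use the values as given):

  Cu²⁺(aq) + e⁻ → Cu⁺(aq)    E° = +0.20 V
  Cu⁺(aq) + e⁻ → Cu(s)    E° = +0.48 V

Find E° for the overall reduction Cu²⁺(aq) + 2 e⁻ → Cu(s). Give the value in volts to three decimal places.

+0.340 V

Since ΔG° = −nFE° is additive over sequential reductions, n₃E°₃ = n₁E°₁ + n₂E°₂.
E°₃ = (1×+0.20 + 1×+0.48) / 2 = (+0.680) / 2 = +0.340 V.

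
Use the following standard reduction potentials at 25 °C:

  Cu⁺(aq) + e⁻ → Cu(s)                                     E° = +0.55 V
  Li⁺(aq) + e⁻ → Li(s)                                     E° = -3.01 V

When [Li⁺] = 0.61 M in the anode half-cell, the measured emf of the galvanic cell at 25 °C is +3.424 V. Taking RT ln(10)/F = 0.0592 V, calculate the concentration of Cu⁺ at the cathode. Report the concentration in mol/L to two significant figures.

Cu⁺/Cu is the cathode, Li⁺/Li the anode: E°cell = +3.56 V, n = 1.
Overall reaction: Cu⁺(aq) + Li(s) → Cu(s) + Li⁺(aq); Q = [Li⁺]^1/[Cu⁺]^1.
From E = E° − (0.0592/n) log Q: log Q = (E° − E)·n/0.0592 = (+3.56 − (+3.424))·1/0.0592 = 2.2973.
So 1·log[Cu⁺] = 1·log(0.61) − log Q = -0.2147 − (2.2973) = -2.5120; [Cu⁺] = 10^(-2.5120) ≈ 0.0031 M.

0.0031 M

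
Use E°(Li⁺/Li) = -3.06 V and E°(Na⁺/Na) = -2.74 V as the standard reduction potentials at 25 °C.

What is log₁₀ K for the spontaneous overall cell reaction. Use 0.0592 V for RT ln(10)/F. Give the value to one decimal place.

5.4

Cathode: Na⁺/Na; anode: Li⁺/Li. E°cell = +0.32 V, n = 1.
log K = nE°cell / 0.0592 = (1)(+0.32) / 0.0592 = 5.4.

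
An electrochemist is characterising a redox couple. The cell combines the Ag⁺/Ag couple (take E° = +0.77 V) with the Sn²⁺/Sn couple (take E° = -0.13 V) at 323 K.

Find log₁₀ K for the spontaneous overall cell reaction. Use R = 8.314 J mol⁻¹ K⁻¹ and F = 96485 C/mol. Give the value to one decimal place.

Cathode: Ag⁺/Ag; anode: Sn²⁺/Sn. E°cell = (+0.77) − (-0.13) = +0.90 V, with n = 2.
ΔG° = −nFE° = −RT ln K, so ln K = nFE°/(RT) = (2)(96485)(+0.90) / ((8.314)(323)) = 64.673.
log₁₀ K = 64.673 / ln 10 = 28.1.

28.1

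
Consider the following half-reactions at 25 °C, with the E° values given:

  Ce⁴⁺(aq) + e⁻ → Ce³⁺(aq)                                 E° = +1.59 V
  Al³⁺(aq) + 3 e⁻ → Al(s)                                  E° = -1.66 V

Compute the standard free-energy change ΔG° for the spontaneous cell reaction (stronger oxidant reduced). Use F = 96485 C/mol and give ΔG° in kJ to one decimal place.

-940.7 kJ

Ce⁴⁺/Ce³⁺ (E° = +1.59 V) is the cathode; Al³⁺/Al (E° = -1.66 V) is the anode, so E°cell = +3.25 V.
Balancing electrons gives n = 3 (lcm of 1 and 3).
ΔG° = −nFE° = −(3)(96485)(+3.25) = -940,729 J = -940.7 kJ.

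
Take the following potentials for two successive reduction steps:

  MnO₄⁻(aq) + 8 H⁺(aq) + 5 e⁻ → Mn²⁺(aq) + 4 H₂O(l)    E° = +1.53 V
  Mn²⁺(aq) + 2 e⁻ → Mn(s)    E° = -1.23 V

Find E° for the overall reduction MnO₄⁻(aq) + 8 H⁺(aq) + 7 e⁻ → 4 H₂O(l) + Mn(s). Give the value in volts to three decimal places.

Adding the free-energy changes (−nFE°) of the two steps gives −n₃FE°₃ = −n₁FE°₁ − n₂FE°₂.
E°₃ = (5×+1.53 + 2×-1.23) / 7 = (+5.190) / 7 = +0.741 V.

+0.741 V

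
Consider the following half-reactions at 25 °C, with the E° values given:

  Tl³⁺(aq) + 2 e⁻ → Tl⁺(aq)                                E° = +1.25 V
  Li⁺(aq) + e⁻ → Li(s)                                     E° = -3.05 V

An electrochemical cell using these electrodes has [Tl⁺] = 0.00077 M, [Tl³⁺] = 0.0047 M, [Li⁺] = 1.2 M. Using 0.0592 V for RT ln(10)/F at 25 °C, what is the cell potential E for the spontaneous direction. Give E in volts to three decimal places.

Tl³⁺/Tl⁺ is the cathode (higher E°), Li⁺/Li the anode: E°cell = +1.25 − (-3.05) = +4.30 V, n = 2.
Overall: Tl³⁺(aq) + 2 Li(s) → Tl⁺(aq) + 2 Li⁺(aq)
Q = [Tl⁺]·[Li⁺]^2 / ([Tl³⁺]); log Q = -0.627.
E = E° − (0.0592/n) log Q = +4.30 − (0.0592/2)(-0.627) = +4.319 V.

+4.319 V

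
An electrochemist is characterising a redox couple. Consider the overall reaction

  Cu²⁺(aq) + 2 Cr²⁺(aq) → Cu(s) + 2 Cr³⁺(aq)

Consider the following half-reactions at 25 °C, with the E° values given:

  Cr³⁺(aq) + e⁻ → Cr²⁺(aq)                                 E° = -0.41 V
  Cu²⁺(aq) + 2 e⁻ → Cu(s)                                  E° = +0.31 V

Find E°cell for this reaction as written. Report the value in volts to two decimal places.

+0.72 V

The Cu²⁺/Cu couple has the higher reduction potential, so it is the cathode; Cr³⁺/Cr²⁺ is oxidised at the anode.
E°cell = E°(cathode) − E°(anode) = (+0.31) − (-0.41) = +0.72 V.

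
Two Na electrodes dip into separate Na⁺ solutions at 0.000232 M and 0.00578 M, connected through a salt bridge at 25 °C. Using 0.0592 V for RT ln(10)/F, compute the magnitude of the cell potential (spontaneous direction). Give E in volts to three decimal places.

For a concentration cell E°cell = 0. The 0.00578 M side is the cathode (reduction is favoured where [Na⁺] is higher).
With n = 1, E = −(0.0592/1) log([Na⁺]ₐₙ/[Na⁺]꜀ₐₜ) = −(0.0592/1) log(0.000232/0.00578) = −(0.0592/1)(-1.396) = +0.083 V.

+0.083 V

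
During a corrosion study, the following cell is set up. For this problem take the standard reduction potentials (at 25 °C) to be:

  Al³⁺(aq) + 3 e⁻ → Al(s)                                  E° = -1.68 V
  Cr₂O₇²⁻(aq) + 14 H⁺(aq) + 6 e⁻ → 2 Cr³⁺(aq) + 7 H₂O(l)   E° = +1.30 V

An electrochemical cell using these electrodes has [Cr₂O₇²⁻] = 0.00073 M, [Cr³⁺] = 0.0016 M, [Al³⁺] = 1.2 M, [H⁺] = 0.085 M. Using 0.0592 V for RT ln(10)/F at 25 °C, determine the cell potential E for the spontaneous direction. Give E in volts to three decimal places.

+2.855 V

Cr₂O₇²⁻/Cr³⁺ is the cathode (higher E°), Al³⁺/Al the anode: E°cell = +1.30 − (-1.68) = +2.98 V, n = 6.
Overall: Cr₂O₇²⁻(aq) + 14 H⁺(aq) + 2 Al(s) → 2 Cr³⁺(aq) + 7 H₂O(l) + 2 Al³⁺(aq)
Q = [Cr³⁺]^2·[Al³⁺]^2 / ([Cr₂O₇²⁻]·[H⁺]^14); log Q = 12.691.
E = E° − (0.0592/n) log Q = +2.98 − (0.0592/6)(12.691) = +2.855 V.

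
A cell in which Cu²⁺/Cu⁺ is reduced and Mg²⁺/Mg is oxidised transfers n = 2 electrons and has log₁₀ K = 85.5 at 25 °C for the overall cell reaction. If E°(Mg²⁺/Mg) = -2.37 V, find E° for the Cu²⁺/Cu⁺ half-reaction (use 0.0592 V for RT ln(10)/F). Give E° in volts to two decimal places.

E°cell = (0.0592/n)·log K = (0.0592/2)(85.5) = +2.531 V.
Since Cu²⁺/Cu⁺ is the cathode and Mg²⁺/Mg the anode, E°cell = E°(Cu²⁺/Cu⁺) − E°(Mg²⁺/Mg).
So E°(Cu²⁺/Cu⁺) = E°cell + E°(Mg²⁺/Mg) = +2.531 + (-2.37) = +0.16 V.

+0.16 V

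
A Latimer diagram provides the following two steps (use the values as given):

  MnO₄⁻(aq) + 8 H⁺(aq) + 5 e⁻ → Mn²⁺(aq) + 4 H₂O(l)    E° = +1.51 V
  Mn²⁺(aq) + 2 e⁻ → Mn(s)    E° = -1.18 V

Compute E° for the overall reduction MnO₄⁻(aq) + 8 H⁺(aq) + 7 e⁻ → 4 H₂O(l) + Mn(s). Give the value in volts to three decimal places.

+0.741 V

Standard free energies of sequential steps add: ΔG°₃ = ΔG°₁ + ΔG°₂, so n₃E°₃ = n₁E°₁ + n₂E°₂.
E°₃ = (5×+1.51 + 2×-1.18) / 7 = (+5.190) / 7 = +0.741 V.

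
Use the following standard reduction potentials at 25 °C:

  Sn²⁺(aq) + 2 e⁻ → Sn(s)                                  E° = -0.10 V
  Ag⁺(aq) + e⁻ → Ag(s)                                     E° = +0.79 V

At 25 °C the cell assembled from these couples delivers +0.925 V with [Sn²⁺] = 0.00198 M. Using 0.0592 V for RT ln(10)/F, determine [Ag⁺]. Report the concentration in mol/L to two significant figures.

0.17 M

Ag⁺/Ag is the cathode, Sn²⁺/Sn the anode: E°cell = +0.89 V, n = 2.
Overall reaction: 2 Ag⁺(aq) + Sn(s) → 2 Ag(s) + Sn²⁺(aq); Q = [Sn²⁺]^1/[Ag⁺]^2.
From E = E° − (0.0592/n) log Q: log Q = (E° − E)·n/0.0592 = (+0.89 − (+0.925))·2/0.0592 = -1.1824.
So 2·log[Ag⁺] = 1·log(0.00198) − log Q = -2.7033 − (-1.1824) = -1.5209; log[Ag⁺] = -1.5209 / 2 = -0.7604; [Ag⁺] = 10^(-0.7604) ≈ 0.17 M.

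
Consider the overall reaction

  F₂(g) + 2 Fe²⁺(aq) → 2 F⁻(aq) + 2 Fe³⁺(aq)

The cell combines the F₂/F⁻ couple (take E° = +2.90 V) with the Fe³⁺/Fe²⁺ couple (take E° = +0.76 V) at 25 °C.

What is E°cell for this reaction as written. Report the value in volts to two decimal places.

The F₂/F⁻ couple has the higher reduction potential, so it is the cathode; Fe³⁺/Fe²⁺ is oxidised at the anode.
E°cell = E°(cathode) − E°(anode) = (+2.90) − (+0.76) = +2.14 V.

+2.14 V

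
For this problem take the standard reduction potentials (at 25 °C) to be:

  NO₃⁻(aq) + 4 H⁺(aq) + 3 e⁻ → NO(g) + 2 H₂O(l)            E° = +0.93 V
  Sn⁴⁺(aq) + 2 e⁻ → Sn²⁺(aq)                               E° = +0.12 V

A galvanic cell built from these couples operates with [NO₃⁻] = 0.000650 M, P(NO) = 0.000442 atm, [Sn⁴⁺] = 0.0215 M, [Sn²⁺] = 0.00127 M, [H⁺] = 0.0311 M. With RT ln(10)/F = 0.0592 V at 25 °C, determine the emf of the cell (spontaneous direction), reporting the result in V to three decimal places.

+0.658 V

NO₃⁻/NO is the cathode (higher E°), Sn⁴⁺/Sn²⁺ the anode: E°cell = +0.93 − (+0.12) = +0.81 V, n = 6.
Overall: 2 NO₃⁻(aq) + 8 H⁺(aq) + 3 Sn²⁺(aq) → 2 NO(g) + 4 H₂O(l) + 3 Sn⁴⁺(aq)
Q = P(NO)^2·[Sn⁴⁺]^3 / ([NO₃⁻]^2·[H⁺]^8·[Sn²⁺]^3); log Q = 15.409.
E = E° − (0.0592/n) log Q = +0.81 − (0.0592/6)(15.409) = +0.658 V.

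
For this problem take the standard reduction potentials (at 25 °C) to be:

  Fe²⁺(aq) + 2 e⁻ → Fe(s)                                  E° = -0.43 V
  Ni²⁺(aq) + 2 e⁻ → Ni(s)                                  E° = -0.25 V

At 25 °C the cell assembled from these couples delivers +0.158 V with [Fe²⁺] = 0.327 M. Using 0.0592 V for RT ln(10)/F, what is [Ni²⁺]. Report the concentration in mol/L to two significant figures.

Ni²⁺/Ni is the cathode, Fe²⁺/Fe the anode: E°cell = +0.18 V, n = 2.
Overall reaction: Ni²⁺(aq) + Fe(s) → Ni(s) + Fe²⁺(aq); Q = [Fe²⁺]^1/[Ni²⁺]^1.
From E = E° − (0.0592/n) log Q: log Q = (E° − E)·n/0.0592 = (+0.18 − (+0.158))·2/0.0592 = 0.7432.
So 1·log[Ni²⁺] = 1·log(0.327) − log Q = -0.4855 − (0.7432) = -1.2287; [Ni²⁺] = 10^(-1.2287) ≈ 0.059 M.

0.059 M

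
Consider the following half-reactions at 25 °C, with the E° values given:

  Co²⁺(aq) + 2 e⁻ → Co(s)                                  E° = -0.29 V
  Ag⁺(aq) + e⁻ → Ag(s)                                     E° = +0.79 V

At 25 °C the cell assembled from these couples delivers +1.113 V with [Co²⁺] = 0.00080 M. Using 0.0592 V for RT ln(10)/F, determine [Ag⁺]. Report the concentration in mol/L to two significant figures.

Ag⁺/Ag is the cathode, Co²⁺/Co the anode: E°cell = +1.08 V, n = 2.
Overall reaction: 2 Ag⁺(aq) + Co(s) → 2 Ag(s) + Co²⁺(aq); Q = [Co²⁺]^1/[Ag⁺]^2.
From E = E° − (0.0592/n) log Q: log Q = (E° − E)·n/0.0592 = (+1.08 − (+1.113))·2/0.0592 = -1.1149.
So 2·log[Ag⁺] = 1·log(0.0008) − log Q = -3.0969 − (-1.1149) = -1.9820; log[Ag⁺] = -1.9820 / 2 = -0.9910; [Ag⁺] = 10^(-0.9910) ≈ 0.10 M.

0.10 M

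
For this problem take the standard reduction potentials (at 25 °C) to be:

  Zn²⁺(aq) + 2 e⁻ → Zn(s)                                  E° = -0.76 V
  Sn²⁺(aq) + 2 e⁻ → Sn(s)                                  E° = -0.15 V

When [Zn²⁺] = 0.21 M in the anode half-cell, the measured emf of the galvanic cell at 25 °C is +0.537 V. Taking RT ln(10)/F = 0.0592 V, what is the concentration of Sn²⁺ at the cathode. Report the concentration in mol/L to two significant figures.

0.00072 M

Sn²⁺/Sn is the cathode, Zn²⁺/Zn the anode: E°cell = +0.61 V, n = 2.
Overall reaction: Sn²⁺(aq) + Zn(s) → Sn(s) + Zn²⁺(aq); Q = [Zn²⁺]^1/[Sn²⁺]^1.
From E = E° − (0.0592/n) log Q: log Q = (E° − E)·n/0.0592 = (+0.61 − (+0.537))·2/0.0592 = 2.4662.
So 1·log[Sn²⁺] = 1·log(0.21) − log Q = -0.6778 − (2.4662) = -3.1440; [Sn²⁺] = 10^(-3.1440) ≈ 0.00072 M.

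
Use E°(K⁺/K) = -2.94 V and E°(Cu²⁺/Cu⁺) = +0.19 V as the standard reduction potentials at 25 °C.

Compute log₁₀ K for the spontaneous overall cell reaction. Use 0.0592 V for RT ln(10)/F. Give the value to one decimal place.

Cathode: Cu²⁺/Cu⁺; anode: K⁺/K. E°cell = +3.13 V, n = 1.
log K = nE°cell / 0.0592 = (1)(+3.13) / 0.0592 = 52.9.

52.9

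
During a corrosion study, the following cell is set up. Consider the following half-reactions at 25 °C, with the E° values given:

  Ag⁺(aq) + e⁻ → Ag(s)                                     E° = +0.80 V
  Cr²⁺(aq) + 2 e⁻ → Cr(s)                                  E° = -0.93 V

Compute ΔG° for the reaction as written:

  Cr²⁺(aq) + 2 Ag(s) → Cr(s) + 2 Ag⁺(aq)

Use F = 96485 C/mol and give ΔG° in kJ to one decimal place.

As written, Cr²⁺/Cr is reduced (cathode) and Ag⁺/Ag is oxidised (anode), so E°cell = (-0.93) − (+0.80) = -1.73 V.
Balancing electrons gives n = 2.
ΔG° = −nFE° = −(2)(96485)(-1.73) = 333,838 J = +333.8 kJ.

+333.8 kJ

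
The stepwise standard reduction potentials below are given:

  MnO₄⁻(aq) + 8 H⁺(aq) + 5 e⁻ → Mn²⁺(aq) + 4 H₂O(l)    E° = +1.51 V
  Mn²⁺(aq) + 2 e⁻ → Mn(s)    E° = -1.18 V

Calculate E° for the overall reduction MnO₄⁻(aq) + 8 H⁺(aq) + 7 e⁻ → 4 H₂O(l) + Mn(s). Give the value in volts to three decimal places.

Since ΔG° = −nFE° is additive over sequential reductions, n₃E°₃ = n₁E°₁ + n₂E°₂.
E°₃ = (5×+1.51 + 2×-1.18) / 7 = (+5.190) / 7 = +0.741 V.

+0.741 V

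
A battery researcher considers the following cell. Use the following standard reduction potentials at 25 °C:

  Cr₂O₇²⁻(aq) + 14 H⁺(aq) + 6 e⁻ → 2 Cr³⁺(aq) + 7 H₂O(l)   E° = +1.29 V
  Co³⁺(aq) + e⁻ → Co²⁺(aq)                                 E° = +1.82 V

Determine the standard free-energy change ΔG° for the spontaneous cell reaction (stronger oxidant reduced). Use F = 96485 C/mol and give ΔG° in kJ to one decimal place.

-306.8 kJ

Co³⁺/Co²⁺ (E° = +1.82 V) is the cathode; Cr₂O₇²⁻/Cr³⁺ (E° = +1.29 V) is the anode, so E°cell = +0.53 V.
Balancing electrons gives n = 6 (lcm of 1 and 6).
ΔG° = −nFE° = −(6)(96485)(+0.53) = -306,822 J = -306.8 kJ.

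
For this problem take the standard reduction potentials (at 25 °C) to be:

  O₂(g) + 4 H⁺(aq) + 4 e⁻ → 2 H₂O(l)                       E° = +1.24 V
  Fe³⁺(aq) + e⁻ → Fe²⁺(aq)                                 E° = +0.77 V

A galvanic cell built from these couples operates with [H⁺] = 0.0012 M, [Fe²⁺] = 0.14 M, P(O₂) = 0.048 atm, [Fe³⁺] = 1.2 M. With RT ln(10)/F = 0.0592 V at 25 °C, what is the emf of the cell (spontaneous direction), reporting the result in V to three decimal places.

+0.222 V

O₂/H₂O is the cathode (higher E°), Fe³⁺/Fe²⁺ the anode: E°cell = +1.24 − (+0.77) = +0.47 V, n = 4.
Overall: O₂(g) + 4 H⁺(aq) + 4 Fe²⁺(aq) → 2 H₂O(l) + 4 Fe³⁺(aq)
Q = [Fe³⁺]^4 / (P(O₂)·[H⁺]^4·[Fe²⁺]^4); log Q = 16.734.
E = E° − (0.0592/n) log Q = +0.47 − (0.0592/4)(16.734) = +0.222 V.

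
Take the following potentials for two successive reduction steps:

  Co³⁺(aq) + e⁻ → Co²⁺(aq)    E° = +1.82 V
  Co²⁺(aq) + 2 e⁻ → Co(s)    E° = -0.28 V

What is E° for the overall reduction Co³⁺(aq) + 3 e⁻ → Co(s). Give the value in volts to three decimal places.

Adding the free-energy changes (−nFE°) of the two steps gives −n₃FE°₃ = −n₁FE°₁ − n₂FE°₂.
E°₃ = (1×+1.82 + 2×-0.28) / 3 = (+1.260) / 3 = +0.420 V.
E° values themselves are not directly additive — weighting by electron count is essential.

+0.420 V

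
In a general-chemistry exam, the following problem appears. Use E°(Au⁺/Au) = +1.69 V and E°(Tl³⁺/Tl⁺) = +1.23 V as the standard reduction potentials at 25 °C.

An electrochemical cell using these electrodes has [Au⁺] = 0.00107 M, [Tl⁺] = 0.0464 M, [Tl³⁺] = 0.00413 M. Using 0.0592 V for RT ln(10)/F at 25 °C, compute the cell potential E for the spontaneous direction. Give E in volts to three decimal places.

Au⁺/Au is the cathode (higher E°), Tl³⁺/Tl⁺ the anode: E°cell = +1.69 − (+1.23) = +0.46 V, n = 2.
Overall: 2 Au⁺(aq) + Tl⁺(aq) → 2 Au(s) + Tl³⁺(aq)
Q = [Tl³⁺] / ([Au⁺]^2·[Tl⁺]); log Q = 4.891.
E = E° − (0.0592/n) log Q = +0.46 − (0.0592/2)(4.891) = +0.315 V.

+0.315 V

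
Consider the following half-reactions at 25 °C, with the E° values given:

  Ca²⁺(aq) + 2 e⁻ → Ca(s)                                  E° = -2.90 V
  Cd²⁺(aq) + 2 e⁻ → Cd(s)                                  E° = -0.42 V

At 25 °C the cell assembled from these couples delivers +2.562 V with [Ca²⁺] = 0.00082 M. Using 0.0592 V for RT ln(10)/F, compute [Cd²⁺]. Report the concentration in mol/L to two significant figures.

0.48 M

Cd²⁺/Cd is the cathode, Ca²⁺/Ca the anode: E°cell = +2.48 V, n = 2.
Overall reaction: Cd²⁺(aq) + Ca(s) → Cd(s) + Ca²⁺(aq); Q = [Ca²⁺]^1/[Cd²⁺]^1.
From E = E° − (0.0592/n) log Q: log Q = (E° − E)·n/0.0592 = (+2.48 − (+2.562))·2/0.0592 = -2.7703.
So 1·log[Cd²⁺] = 1·log(0.00082) − log Q = -3.0862 − (-2.7703) = -0.3159; [Cd²⁺] = 10^(-0.3159) ≈ 0.48 M.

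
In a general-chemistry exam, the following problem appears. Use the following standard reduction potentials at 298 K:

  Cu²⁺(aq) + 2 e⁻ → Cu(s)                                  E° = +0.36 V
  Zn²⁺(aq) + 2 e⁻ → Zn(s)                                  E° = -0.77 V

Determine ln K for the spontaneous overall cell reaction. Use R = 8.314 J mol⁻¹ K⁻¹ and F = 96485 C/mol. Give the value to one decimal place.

88.0

Cathode: Cu²⁺/Cu; anode: Zn²⁺/Zn. E°cell = (+0.36) − (-0.77) = +1.13 V, with n = 2.
ΔG° = −nFE° = −RT ln K, so ln K = nFE°/(RT) = (2)(96485)(+1.13) / ((8.314)(298)) = 88.012.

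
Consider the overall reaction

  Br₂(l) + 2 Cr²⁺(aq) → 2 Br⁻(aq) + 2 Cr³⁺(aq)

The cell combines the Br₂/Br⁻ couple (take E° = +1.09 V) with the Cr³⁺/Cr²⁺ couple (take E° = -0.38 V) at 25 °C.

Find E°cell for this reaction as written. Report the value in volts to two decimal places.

The Br₂/Br⁻ couple has the higher reduction potential, so it is the cathode; Cr³⁺/Cr²⁺ is oxidised at the anode.
E°cell = E°(cathode) − E°(anode) = (+1.09) − (-0.38) = +1.47 V.
Since E°cell > 0, the reaction is spontaneous under standard conditions.

+1.47 V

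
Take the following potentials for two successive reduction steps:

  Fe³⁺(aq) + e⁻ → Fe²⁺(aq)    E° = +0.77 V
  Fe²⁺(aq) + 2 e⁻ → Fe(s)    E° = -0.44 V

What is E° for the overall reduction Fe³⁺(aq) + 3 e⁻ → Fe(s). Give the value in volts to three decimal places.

Adding the free-energy changes (−nFE°) of the two steps gives −n₃FE°₃ = −n₁FE°₁ − n₂FE°₂.
E°₃ = (1×+0.77 + 2×-0.44) / 3 = (-0.110) / 3 = -0.037 V.
Simply averaging or adding the two E° values would be wrong; the electron-weighted sum is required.

-0.037 V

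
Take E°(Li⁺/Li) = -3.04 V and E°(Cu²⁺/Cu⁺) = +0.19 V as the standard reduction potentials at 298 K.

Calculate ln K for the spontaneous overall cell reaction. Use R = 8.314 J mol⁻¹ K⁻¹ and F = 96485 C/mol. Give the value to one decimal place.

Cathode: Cu²⁺/Cu⁺; anode: Li⁺/Li. E°cell = (+0.19) − (-3.04) = +3.23 V, with n = 1.
ΔG° = −nFE° = −RT ln K, so ln K = nFE°/(RT) = (1)(96485)(+3.23) / ((8.314)(298)) = 125.787.

125.8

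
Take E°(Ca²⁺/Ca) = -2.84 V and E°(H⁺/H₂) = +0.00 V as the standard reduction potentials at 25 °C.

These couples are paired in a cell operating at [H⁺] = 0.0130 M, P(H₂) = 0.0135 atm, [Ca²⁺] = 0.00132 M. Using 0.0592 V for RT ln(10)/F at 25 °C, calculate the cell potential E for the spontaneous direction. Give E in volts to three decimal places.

H⁺/H₂ is the cathode (higher E°), Ca²⁺/Ca the anode: E°cell = +0.00 − (-2.84) = +2.84 V, n = 2.
Overall: 2 H⁺(aq) + Ca(s) → H₂(g) + Ca²⁺(aq)
Q = P(H₂)·[Ca²⁺] / ([H⁺]^2); log Q = -0.977.
E = E° − (0.0592/n) log Q = +2.84 − (0.0592/2)(-0.977) = +2.869 V.

+2.869 V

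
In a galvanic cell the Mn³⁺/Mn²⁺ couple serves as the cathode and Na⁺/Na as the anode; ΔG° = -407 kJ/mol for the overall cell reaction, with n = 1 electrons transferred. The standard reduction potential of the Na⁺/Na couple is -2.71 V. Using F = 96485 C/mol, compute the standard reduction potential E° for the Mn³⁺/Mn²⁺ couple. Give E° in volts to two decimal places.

E°cell = −ΔG°/(nF) = −(-407×10³)/((1)(96485)) = +4.218 V.
Since Mn³⁺/Mn²⁺ is the cathode and Na⁺/Na the anode, E°cell = E°(Mn³⁺/Mn²⁺) − E°(Na⁺/Na).
So E°(Mn³⁺/Mn²⁺) = E°cell + E°(Na⁺/Na) = +4.218 + (-2.71) = +1.51 V.

+1.51 V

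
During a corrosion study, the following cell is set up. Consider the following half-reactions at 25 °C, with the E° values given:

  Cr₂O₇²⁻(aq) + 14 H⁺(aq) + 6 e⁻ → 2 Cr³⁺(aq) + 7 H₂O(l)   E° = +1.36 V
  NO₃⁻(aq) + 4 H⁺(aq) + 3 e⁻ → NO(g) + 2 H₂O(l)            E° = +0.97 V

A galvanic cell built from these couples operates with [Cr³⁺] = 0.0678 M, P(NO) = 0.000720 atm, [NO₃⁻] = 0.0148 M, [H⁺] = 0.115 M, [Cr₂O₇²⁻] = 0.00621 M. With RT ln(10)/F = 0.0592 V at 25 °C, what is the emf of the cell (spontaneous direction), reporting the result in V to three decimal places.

+0.310 V

Cr₂O₇²⁻/Cr³⁺ is the cathode (higher E°), NO₃⁻/NO the anode: E°cell = +1.36 − (+0.97) = +0.39 V, n = 6.
Overall: Cr₂O₇²⁻(aq) + 6 H⁺(aq) + 2 NO(g) → 2 Cr³⁺(aq) + 3 H₂O(l) + 2 NO₃⁻(aq)
Q = [Cr³⁺]^2·[NO₃⁻]^2 / ([Cr₂O₇²⁻]·[H⁺]^6·P(NO)^2); log Q = 8.131.
E = E° − (0.0592/n) log Q = +0.39 − (0.0592/6)(8.131) = +0.310 V.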